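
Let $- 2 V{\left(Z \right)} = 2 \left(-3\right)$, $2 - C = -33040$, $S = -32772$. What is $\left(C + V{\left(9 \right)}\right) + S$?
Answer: $273$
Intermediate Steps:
$C = 33042$ ($C = 2 - -33040 = 2 + 33040 = 33042$)
$V{\left(Z \right)} = 3$ ($V{\left(Z \right)} = - \frac{2 \left(-3\right)}{2} = \left(- \frac{1}{2}\right) \left(-6\right) = 3$)
$\left(C + V{\left(9 \right)}\right) + S = \left(33042 + 3\right) - 32772 = 33045 - 32772 = 273$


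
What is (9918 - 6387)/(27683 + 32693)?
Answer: 3531/60376 ≈ 0.058483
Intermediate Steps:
(9918 - 6387)/(27683 + 32693) = 3531/60376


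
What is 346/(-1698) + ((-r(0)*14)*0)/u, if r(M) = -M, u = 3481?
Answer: -173/849 ≈ -0.20377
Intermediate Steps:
346/(-1698) + ((-r(0)*14)*0)/u = 346/(-1698) + ((-(-1)*0*14)*0)/3481 = 346*(-1/1698) + ((-1*0*14)*0)*(1/3481) = -173/849 + ((0*14)*0)*(1/3481) = -173/849 + (0*0)*(1/3481) = -173/849 + 0*(1/3481) = -173/849 + 0 = -173/849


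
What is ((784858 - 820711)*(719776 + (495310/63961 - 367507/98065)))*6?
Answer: -971193578383466705034/6272335465 ≈ -1.5484e+11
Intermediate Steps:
((784858 - 820711)*(719776 + (495310/63961 - 367507/98065)))*6 = -35853*(719776 + (495310*(1/63961) - 367507*1/98065))*6 = -35853*(719776 + (495310/63961 - 367507/98065))*6 = -35853*(719776 + 25066459923/6272335465)*6 = -35853*4514701598115763/6272335465*6 = -161865596397244450839/6272335465*6 = -971193578383466705034/6272335465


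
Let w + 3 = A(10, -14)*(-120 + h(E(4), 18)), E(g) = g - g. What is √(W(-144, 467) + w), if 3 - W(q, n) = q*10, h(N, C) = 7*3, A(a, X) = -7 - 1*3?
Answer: 9*√30 ≈ 49.295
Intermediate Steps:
A(a, X) = -10 (A(a, X) = -7 - 3 = -10)
E(g) = 0
h(N, C) = 21
W(q, n) = 3 - 10*q (W(q, n) = 3 - q*10 = 3 - 10*q)
w = 987 (w = -3 - 10*(-120 + 21) = -3 - 10*(-99) = -3 + 990 = 987)
√(W(-144, 467) + w) = √((3 - 10*(-144)) + 987) = √((3 + 1440) + 987) = √(1443 + 987) = √2430 = 9*√30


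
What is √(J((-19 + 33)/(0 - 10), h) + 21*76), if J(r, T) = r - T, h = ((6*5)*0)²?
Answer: √39865/5 ≈ 39.932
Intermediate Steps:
h = 0 (h = (30*0)² = 0² = 0)
√(J((-19 + 33)/(0 - 10), h) + 21*76) = √(((-19 + 33)/(0 - 10) - 1*0) + 21*76) = √((14/(-10) + 0) + 1596) = √((14*(-⅒) + 0) + 1596) = √((-7/5 + 0) + 1596) = √(-7/5 + 1596) = √(7973/5) = √39865/5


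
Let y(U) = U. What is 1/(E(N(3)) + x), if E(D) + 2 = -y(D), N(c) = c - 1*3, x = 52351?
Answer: 1/52349 ≈ 1.9103e-5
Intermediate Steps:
N(c) = -3 + c (N(c) = c - 3 = -3 + c)
E(D) = -2 - D
1/(E(N(3)) + x) = 1/((-2 - (-3 + 3)) + 52351) = 1/((-2 - 1*0) + 52351) = 1/((-2 + 0) + 52351) = 1/(-2 + 52351) = 1/52349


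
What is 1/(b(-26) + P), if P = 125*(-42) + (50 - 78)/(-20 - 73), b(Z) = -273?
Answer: -93/513611 ≈ -0.00018107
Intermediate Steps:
P = -488222/93 (P = -5250 - 28/(-93) = -5250 - 28*(-1/93) = -5250 + 28/93 = -488222/93 ≈ -5249.7)
1/(b(-26) + P) = 1/(-273 - 488222/93) = 1/(-513611/93) = -93/513611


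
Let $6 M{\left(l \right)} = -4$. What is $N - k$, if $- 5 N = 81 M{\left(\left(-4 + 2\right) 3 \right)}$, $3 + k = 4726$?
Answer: $- \frac{23561}{5} \approx -4712.2$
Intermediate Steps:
$k = 4723$ ($k = -3 + 4726 = 4723$)
$M{\left(l \right)} = - \frac{2}{3}$ ($M{\left(l \right)} = \frac{1}{6} \left(-4\right) = - \frac{2}{3}$)
$N = \frac{54}{5}$ ($N = - \frac{81 \left(- \frac{2}{3}\right)}{5} = \left(- \frac{1}{5}\right) \left(-54\right) = \frac{54}{5} \approx 10.8$)
$N - k = \frac{54}{5} - 4723 = - \frac{23561}{5}$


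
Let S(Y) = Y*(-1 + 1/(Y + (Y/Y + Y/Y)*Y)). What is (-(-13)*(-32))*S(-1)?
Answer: -1664/3 ≈ -554.67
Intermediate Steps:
S(Y) = Y*(-1 + 1/(3*Y)) (S(Y) = Y*(-1 + 1/(Y + (1 + 1)*Y)) = Y*(-1 + 1/(Y + 2*Y)) = Y*(-1 + 1/(3*Y)))
(-(-13)*(-32))*S(-1) = (-(-13)*(-32))*(⅓ - 1*(-1)) = (-13*32)*(⅓ + 1) = -416*4/3 = -1664/3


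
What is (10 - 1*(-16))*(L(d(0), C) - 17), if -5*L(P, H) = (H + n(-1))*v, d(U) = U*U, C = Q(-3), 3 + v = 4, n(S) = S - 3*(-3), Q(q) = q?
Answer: -468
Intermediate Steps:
n(S) = 9 + S (n(S) = S + 9 = 9 + S)
v = 1 (v = -3 + 4 = 1)
C = -3
d(U) = U²
L(P, H) = -8/5 - H/5 (L(P, H) = -(H + (9 - 1))/5 = -(H + 8)/5 = -(8 + H)/5 = -8/5 - H/5)
(10 - 1*(-16))*(L(d(0), C) - 17) = (10 - 1*(-16))*((-8/5 - ⅕*(-3)) - 17) = (10 + 16)*((-8/5 + ⅗) - 17) = 26*(-1 - 17) = 26*(-18) = -468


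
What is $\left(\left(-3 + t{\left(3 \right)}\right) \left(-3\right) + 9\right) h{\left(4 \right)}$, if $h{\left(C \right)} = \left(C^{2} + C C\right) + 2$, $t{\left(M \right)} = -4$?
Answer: $1020$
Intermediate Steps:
$h{\left(C \right)} = 2 + 2 C^{2}$ ($h{\left(C \right)} = \left(C^{2} + C^{2}\right) + 2 = 2 C^{2} + 2 = 2 + 2 C^{2}$)
$\left(\left(-3 + t{\left(3 \right)}\right) \left(-3\right) + 9\right) h{\left(4 \right)} = \left(\left(-3 - 4\right) \left(-3\right) + 9\right) \left(2 + 2 \cdot 4^{2}\right) = \left(\left(-7\right) \left(-3\right) + 9\right) \left(2 + 2 \cdot 16\right) = \left(21 + 9\right) \left(2 + 32\right) = 30 \cdot 34 = 1020$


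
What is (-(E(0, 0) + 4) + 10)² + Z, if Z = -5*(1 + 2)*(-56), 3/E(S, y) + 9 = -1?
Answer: 87969/100 ≈ 879.69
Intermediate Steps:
E(S, y) = -3/10 (E(S, y) = 3/(-9 - 1) = 3/(-10) = 3*(-⅒) = -3/10)
Z = 840 (Z = -5*3*(-56) = -15*(-56) = 840)
(-(E(0, 0) + 4) + 10)² + Z = (-(-3/10 + 4) + 10)² + 840 = (-1*37/10 + 10)² + 840 = (-37/10 + 10)² + 840 = (63/10)² + 840 = 3969/100 + 840 = 87969/100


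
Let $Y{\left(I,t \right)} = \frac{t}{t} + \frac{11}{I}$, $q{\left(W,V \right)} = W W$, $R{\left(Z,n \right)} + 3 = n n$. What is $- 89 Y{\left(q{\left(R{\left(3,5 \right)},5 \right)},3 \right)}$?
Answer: $- \frac{4005}{44} \approx -91.023$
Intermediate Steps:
$R{\left(Z,n \right)} = -3 + n^{2}$ ($R{\left(Z,n \right)} = -3 + n n = -3 + n^{2}$)
$q{\left(W,V \right)} = W^{2}$
$Y{\left(I,t \right)} = 1 + \frac{11}{I}$
$- 89 Y{\left(q{\left(R{\left(3,5 \right)},5 \right)},3 \right)} = - 89 \frac{11 + \left(-3 + 5^{2}\right)^{2}}{\left(-3 + 5^{2}\right)^{2}} = - 89 \frac{11 + \left(-3 + 25\right)^{2}}{\left(-3 + 25\right)^{2}} = - 89 \frac{11 + 22^{2}}{22^{2}} = - 89 \frac{11 + 484}{484} = - 89 \cdot \frac{1}{484} \cdot 495 = \left(-89\right) \frac{45}{44} = - \frac{4005}{44}$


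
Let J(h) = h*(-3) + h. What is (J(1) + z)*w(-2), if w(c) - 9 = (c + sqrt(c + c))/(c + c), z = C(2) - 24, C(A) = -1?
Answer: -513/2 + 27*I/2 ≈ -256.5 + 13.5*I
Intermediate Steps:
z = -25 (z = -1 - 24 = -25)
J(h) = -2*h (J(h) = -3*h + h = -2*h)
w(c) = 9 + (c + sqrt(2)*sqrt(c))/(2*c) (w(c) = 9 + (c + sqrt(c + c))/(c + c) = 9 + (c + sqrt(2*c))/((2*c)) = 9 + (c + sqrt(2)*sqrt(c))*(1/(2*c)) = 9 + (c + sqrt(2)*sqrt(c))/(2*c))
(J(1) + z)*w(-2) = (-2*1 - 25)*(19/2 + sqrt(2)/(2*sqrt(-2))) = (-2 - 25)*(19/2 + sqrt(2)*(-I*sqrt(2)/2)/2) = -27*(19/2 - I/2) = -513/2 + 27*I/2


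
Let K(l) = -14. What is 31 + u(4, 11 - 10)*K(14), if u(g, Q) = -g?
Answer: 87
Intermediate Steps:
31 + u(4, 11 - 10)*K(14) = 31 - 1*4*(-14) = 31 - 4*(-14) = 31 + 56 = 87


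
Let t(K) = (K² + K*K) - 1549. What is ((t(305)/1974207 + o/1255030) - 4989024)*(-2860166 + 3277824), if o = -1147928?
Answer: -2581387888928715176433874/1238844505605 ≈ -2.0837e+12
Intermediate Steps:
t(K) = -1549 + 2*K² (t(K) = (K² + K²) - 1549 = 2*K² - 1549 = -1549 + 2*K²)
((t(305)/1974207 + o/1255030) - 4989024)*(-2860166 + 3277824) = (((-1549 + 2*305²)/1974207 - 1147928/1255030) - 4989024)*(-2860166 + 3277824) = (((-1549 + 2*93025)*(1/1974207) - 1147928*1/1255030) - 4989024)*417658 = (((-1549 + 186050)*(1/1974207) - 573964/627515) - 4989024)*417658 = ((184501*(1/1974207) - 573964/627515) - 4989024)*417658 = ((184501/1974207 - 573964/627515) - 4989024)*417658 = (-1017346601533/1238844505605 - 4989024)*417658 = -6180625988078081053/1238844505605*417658 = -2581387888928715176433874/1238844505605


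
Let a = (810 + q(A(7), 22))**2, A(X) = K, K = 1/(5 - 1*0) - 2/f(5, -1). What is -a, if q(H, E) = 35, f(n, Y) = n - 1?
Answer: -714025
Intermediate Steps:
f(n, Y) = -1 + n
K = -3/10 (K = 1/(5 - 1*0) - 2/(-1 + 5) = 1/(5 + 0) - 2/4 = 1/5 - 2*1/4 = 1*(1/5) - 1/2 = 1/5 - 1/2 = -3/10 ≈ -0.30000)
A(X) = -3/10
a = 714025 (a = (810 + 35)**2 = 845**2 = 714025)
-a = -1*714025 = -714025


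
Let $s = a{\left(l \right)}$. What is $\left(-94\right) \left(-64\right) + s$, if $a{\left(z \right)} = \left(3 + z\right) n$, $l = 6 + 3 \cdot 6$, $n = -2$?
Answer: $5962$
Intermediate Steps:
$l = 24$ ($l = 6 + 18 = 24$)
$a{\left(z \right)} = -6 - 2 z$ ($a{\left(z \right)} = \left(3 + z\right) \left(-2\right) = -6 - 2 z$)
$s = -54$ ($s = -6 - 48 = -54$)
$\left(-94\right) \left(-64\right) + s = \left(-94\right) \left(-64\right) - 54 = 6016 - 54 = 5962$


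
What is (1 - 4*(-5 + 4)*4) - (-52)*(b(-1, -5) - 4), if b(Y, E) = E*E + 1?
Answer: 1161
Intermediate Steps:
b(Y, E) = 1 + E**2 (b(Y, E) = E**2 + 1 = 1 + E**2)
(1 - 4*(-5 + 4)*4) - (-52)*(b(-1, -5) - 4) = (1 - 4*(-5 + 4)*4) - (-52)*((1 + (-5)**2) - 4) = (1 - 4*(-1)*4) - (-52)*((1 + 25) - 4) = (1 + 4*4) - (-52)*(26 - 4) = (1 + 16) - (-52)*22 = 17 - 52*(-22) = 17 + 1144 = 1161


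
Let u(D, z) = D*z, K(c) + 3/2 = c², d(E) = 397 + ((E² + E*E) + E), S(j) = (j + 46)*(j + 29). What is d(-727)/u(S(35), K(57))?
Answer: 132091/2104380 ≈ 0.062770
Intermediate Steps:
S(j) = (29 + j)*(46 + j) (S(j) = (46 + j)*(29 + j) = (29 + j)*(46 + j))
d(E) = 397 + E + 2*E² (d(E) = 397 + ((E² + E²) + E) = 397 + (2*E² + E) = 397 + (E + 2*E²) = 397 + E + 2*E²)
K(c) = -3/2 + c²
d(-727)/u(S(35), K(57)) = (397 - 727 + 2*(-727)²)/(((1334 + 35² + 75*35)*(-3/2 + 57²))) = (397 - 727 + 2*528529)/(((1334 + 1225 + 2625)*(-3/2 + 3249))) = (397 - 727 + 1057058)/((5184*(6495/2))) = 1056728/16835040 = 1056728*(1/16835040) = 132091/2104380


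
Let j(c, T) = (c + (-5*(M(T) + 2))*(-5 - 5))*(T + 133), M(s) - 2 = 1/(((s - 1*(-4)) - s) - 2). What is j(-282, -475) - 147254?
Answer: -127760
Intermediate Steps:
M(s) = 5/2 (M(s) = 2 + 1/(((s - 1*(-4)) - s) - 2) = 2 + 1/(((s + 4) - s) - 2) = 2 + 1/(((4 + s) - s) - 2) = 2 + 1/(4 - 2) = 2 + 1/2 = 2 + ½ = 5/2)
j(c, T) = (133 + T)*(225 + c) (j(c, T) = (c + (-5*(5/2 + 2))*(-5 - 5))*(T + 133) = (c - 5*9/2*(-10))*(133 + T) = (c - 45/2*(-10))*(133 + T) = (c + 225)*(133 + T) = (225 + c)*(133 + T) = (133 + T)*(225 + c))
j(-282, -475) - 147254 = (29925 + 133*(-282) + 225*(-475) - 475*(-282)) - 147254 = (29925 - 37506 - 106875 + 133950) - 147254 = 19494 - 147254 = -127760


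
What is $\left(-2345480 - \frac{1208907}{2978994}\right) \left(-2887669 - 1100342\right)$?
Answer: $\frac{9288306339442764099}{992998} \approx 9.3538 \cdot 10^{12}$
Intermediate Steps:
$\left(-2345480 - \frac{1208907}{2978994}\right) \left(-2887669 - 1100342\right) = \left(-2345480 - \frac{402969}{992998}\right) \left(-3988011\right) = \left(- \frac{2329057352009}{992998}\right) \left(-3988011\right) = \frac{9288306339442764099}{992998}$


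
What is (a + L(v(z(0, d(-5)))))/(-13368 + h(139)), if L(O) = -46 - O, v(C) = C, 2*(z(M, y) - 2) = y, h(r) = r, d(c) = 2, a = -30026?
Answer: 30075/13229 ≈ 2.2734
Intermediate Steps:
z(M, y) = 2 + y/2
(a + L(v(z(0, d(-5)))))/(-13368 + h(139)) = (-30026 + (-46 - (2 + (½)*2)))/(-13368 + 139) = (-30026 + (-46 - (2 + 1)))/(-13229) = (-30026 + (-46 - 1*3))*(-1/13229) = (-30026 + (-46 - 3))*(-1/13229) = (-30026 - 49)*(-1/13229) = -30075*(-1/13229) = 30075/13229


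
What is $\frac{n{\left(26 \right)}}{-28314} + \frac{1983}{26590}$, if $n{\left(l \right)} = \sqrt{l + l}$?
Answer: $\frac{1983}{26590} - \frac{\sqrt{13}}{14157} \approx 0.074322$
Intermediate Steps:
$n{\left(l \right)} = \sqrt{2} \sqrt{l}$ ($n{\left(l \right)} = \sqrt{2 l} = \sqrt{2} \sqrt{l}$)
$\frac{n{\left(26 \right)}}{-28314} + \frac{1983}{26590} = \frac{\sqrt{2} \sqrt{26}}{-28314} + \frac{1983}{26590} = 2 \sqrt{13} \left(- \frac{1}{28314}\right) + 1983 \cdot \frac{1}{26590} = - \frac{\sqrt{13}}{14157} + \frac{1983}{26590} = \frac{1983}{26590} - \frac{\sqrt{13}}{14157}$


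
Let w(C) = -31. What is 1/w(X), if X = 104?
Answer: -1/31 ≈ -0.032258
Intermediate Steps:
1/w(X) = 1/(-31) = -1/31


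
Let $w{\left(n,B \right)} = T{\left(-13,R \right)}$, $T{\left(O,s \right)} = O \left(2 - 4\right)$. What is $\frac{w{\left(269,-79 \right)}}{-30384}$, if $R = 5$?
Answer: $- \frac{13}{15192} \approx -0.00085571$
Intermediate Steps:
$T{\left(O,s \right)} = - 2 O$ ($T{\left(O,s \right)} = O \left(-2\right) = - 2 O$)
$w{\left(n,B \right)} = 26$ ($w{\left(n,B \right)} = \left(-2\right) \left(-13\right) = 26$)
$\frac{w{\left(269,-79 \right)}}{-30384} = \frac{26}{-30384} = 26 \left(- \frac{1}{30384}\right) = - \frac{13}{15192}$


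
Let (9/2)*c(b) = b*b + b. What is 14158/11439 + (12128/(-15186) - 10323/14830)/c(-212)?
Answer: 47536888354263857/38412243042112080 ≈ 1.2375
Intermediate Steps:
c(b) = 2*b/9 + 2*b²/9 (c(b) = 2*(b*b + b)/9 = 2*(b² + b)/9 = 2*(b + b²)/9 = 2*b/9 + 2*b²/9)
14158/11439 + (12128/(-15186) - 10323/14830)/c(-212) = 14158/11439 + (12128/(-15186) - 10323/14830)/(((2/9)*(-212)*(1 - 212))) = 14158*(1/11439) + (12128*(-1/15186) - 10323*1/14830)/(((2/9)*(-212)*(-211))) = 14158/11439 + (-6064/7593 - 10323/14830)/(89464/9) = 14158/11439 - 168311659/112604190*9/89464 = 14158/11439 - 504934977/3358007084720 = 47536888354263857/38412243042112080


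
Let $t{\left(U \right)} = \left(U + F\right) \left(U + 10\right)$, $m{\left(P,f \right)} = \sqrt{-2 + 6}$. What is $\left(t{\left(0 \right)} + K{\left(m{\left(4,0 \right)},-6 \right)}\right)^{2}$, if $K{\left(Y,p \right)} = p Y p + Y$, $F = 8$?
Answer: $23716$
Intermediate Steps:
$m{\left(P,f \right)} = 2$ ($m{\left(P,f \right)} = \sqrt{4} = 2$)
$t{\left(U \right)} = \left(8 + U\right) \left(10 + U\right)$ ($t{\left(U \right)} = \left(U + 8\right) \left(U + 10\right) = \left(8 + U\right) \left(10 + U\right)$)
$K{\left(Y,p \right)} = Y + Y p^{2}$ ($K{\left(Y,p \right)} = Y p p + Y = Y p^{2} + Y = Y + Y p^{2}$)
$\left(t{\left(0 \right)} + K{\left(m{\left(4,0 \right)},-6 \right)}\right)^{2} = \left(\left(80 + 0^{2} + 18 \cdot 0\right) + 2 \left(1 + \left(-6\right)^{2}\right)\right)^{2} = \left(\left(80 + 0 + 0\right) + 2 \left(1 + 36\right)\right)^{2} = \left(80 + 2 \cdot 37\right)^{2} = \left(80 + 74\right)^{2} = 154^{2} = 23716$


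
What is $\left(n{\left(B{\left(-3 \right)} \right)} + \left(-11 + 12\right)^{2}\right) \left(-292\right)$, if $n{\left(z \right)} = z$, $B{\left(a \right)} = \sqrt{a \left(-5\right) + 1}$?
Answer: $-1460$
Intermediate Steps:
$B{\left(a \right)} = \sqrt{1 - 5 a}$ ($B{\left(a \right)} = \sqrt{- 5 a + 1} = \sqrt{1 - 5 a}$)
$\left(n{\left(B{\left(-3 \right)} \right)} + \left(-11 + 12\right)^{2}\right) \left(-292\right) = \left(\sqrt{1 - -15} + \left(-11 + 12\right)^{2}\right) \left(-292\right) = \left(\sqrt{1 + 15} + 1^{2}\right) \left(-292\right) = \left(\sqrt{16} + 1\right) \left(-292\right) = \left(4 + 1\right) \left(-292\right) = 5 \left(-292\right) = -1460$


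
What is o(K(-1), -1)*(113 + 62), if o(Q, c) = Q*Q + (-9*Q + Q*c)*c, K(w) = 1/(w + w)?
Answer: -3325/4 ≈ -831.25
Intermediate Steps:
K(w) = 1/(2*w)
o(Q, c) = Q**2 + c*(-9*Q + Q*c)
o(K(-1), -1)*(113 + 62) = (((1/2)/(-1))*((1/2)/(-1) + (-1)**2 - 9*(-1)))*(113 + 62) = (((1/2)*(-1))*((1/2)*(-1) + 1 + 9))*175 = -(-1/2 + 1 + 9)/2*175 = -1/2*19/2*175 = -19/4*175 = -3325/4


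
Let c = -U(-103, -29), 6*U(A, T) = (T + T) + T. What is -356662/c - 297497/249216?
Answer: -177780381397/7227264 ≈ -24599.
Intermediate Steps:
U(A, T) = T/2 (U(A, T) = ((T + T) + T)/6 = (2*T + T)/6 = (3*T)/6 = T/2)
c = 29/2 (c = -(-29)/2 = -1*(-29/2) = 29/2 ≈ 14.500)
-356662/c - 297497/249216 = -356662/29/2 - 297497/249216 = -356662*2/29 - 297497*1/249216 = -713324/29 - 297497/249216 = -177780381397/7227264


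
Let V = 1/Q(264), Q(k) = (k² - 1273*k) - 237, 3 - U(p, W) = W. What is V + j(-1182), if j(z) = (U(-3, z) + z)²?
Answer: 2399516/266613 ≈ 9.0000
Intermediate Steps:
U(p, W) = 3 - W
Q(k) = -237 + k² - 1273*k
V = -1/266613 (V = 1/(-237 + 264² - 1273*264) = 1/(-237 + 69696 - 336072) = 1/(-266613) = -1/266613 ≈ -3.7508e-6)
j(z) = 9 (j(z) = ((3 - z) + z)² = 3² = 9)
V + j(-1182) = -1/266613 + 9 = 2399516/266613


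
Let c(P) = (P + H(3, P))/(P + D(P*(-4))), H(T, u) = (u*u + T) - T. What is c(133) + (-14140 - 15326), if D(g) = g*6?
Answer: -677852/23 ≈ -29472.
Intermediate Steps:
D(g) = 6*g
H(T, u) = u² (H(T, u) = (u² + T) - T = (T + u²) - T = u²)
c(P) = -(P + P²)/(23*P) (c(P) = (P + P²)/(P + 6*(P*(-4))) = (P + P²)/(P + 6*(-4*P)) = (P + P²)/(P - 24*P) = (P + P²)/((-23*P)) = (P + P²)*(-1/(23*P)) = -(P + P²)/(23*P))
c(133) + (-14140 - 15326) = (-1/23 - 1/23*133) + (-14140 - 15326) = (-1/23 - 133/23) - 29466 = -134/23 - 29466 = -677852/23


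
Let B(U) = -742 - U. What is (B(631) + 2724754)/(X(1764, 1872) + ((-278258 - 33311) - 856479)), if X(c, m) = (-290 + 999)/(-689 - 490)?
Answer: -3210866199/1377129301 ≈ -2.3316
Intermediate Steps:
X(c, m) = -709/1179 (X(c, m) = 709/(-1179) = 709*(-1/1179) = -709/1179)
(B(631) + 2724754)/(X(1764, 1872) + ((-278258 - 33311) - 856479)) = ((-742 - 1*631) + 2724754)/(-709/1179 + ((-278258 - 33311) - 856479)) = ((-742 - 631) + 2724754)/(-709/1179 + (-311569 - 856479)) = (-1373 + 2724754)/(-709/1179 - 1168048) = 2723381/(-1377129301/1179) = 2723381*(-1179/1377129301) = -3210866199/1377129301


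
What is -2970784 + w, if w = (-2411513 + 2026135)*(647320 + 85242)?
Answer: -282316249220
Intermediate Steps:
w = -282313278436 (w = -385378*732562 = -282313278436)
-2970784 + w = -2970784 - 282313278436 = -282316249220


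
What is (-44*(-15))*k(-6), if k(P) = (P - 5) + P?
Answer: -11220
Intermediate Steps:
k(P) = -5 + 2*P (k(P) = (-5 + P) + P = -5 + 2*P)
(-44*(-15))*k(-6) = (-44*(-15))*(-5 + 2*(-6)) = 660*(-5 - 12) = 660*(-17) = -11220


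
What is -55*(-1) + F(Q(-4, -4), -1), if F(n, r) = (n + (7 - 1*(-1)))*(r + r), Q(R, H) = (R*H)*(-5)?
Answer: 199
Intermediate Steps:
Q(R, H) = -5*H*R (Q(R, H) = (H*R)*(-5) = -5*H*R)
F(n, r) = 2*r*(8 + n) (F(n, r) = (n + (7 + 1))*(2*r) = (n + 8)*(2*r) = (8 + n)*(2*r) = 2*r*(8 + n))
-55*(-1) + F(Q(-4, -4), -1) = -55*(-1) + 2*(-1)*(8 - 5*(-4)*(-4)) = 55 + 2*(-1)*(8 - 80) = 55 + 2*(-1)*(-72) = 55 + 144 = 199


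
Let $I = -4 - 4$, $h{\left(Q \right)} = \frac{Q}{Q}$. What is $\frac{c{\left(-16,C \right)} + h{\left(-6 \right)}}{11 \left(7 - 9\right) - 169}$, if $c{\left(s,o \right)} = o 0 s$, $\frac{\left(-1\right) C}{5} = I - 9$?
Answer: $- \frac{1}{191} \approx -0.0052356$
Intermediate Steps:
$h{\left(Q \right)} = 1$
$I = -8$
$C = 85$ ($C = - 5 \left(-8 - 9\right) = \left(-5\right) \left(-17\right) = 85$)
$c{\left(s,o \right)} = 0$ ($c{\left(s,o \right)} = 0 s = 0$)
$\frac{c{\left(-16,C \right)} + h{\left(-6 \right)}}{11 \left(7 - 9\right) - 169} = \frac{0 + 1}{11 \left(7 - 9\right) - 169} = 1 \frac{1}{11 \left(-2\right) - 169} = 1 \frac{1}{-22 - 169} = 1 \frac{1}{-191} = 1 \left(- \frac{1}{191}\right) = - \frac{1}{191}$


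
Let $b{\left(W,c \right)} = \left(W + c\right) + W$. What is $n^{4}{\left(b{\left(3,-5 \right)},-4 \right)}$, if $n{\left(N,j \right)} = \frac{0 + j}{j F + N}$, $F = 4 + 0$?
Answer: $\frac{256}{50625} \approx 0.0050568$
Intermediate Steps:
$F = 4$
$b{\left(W,c \right)} = c + 2 W$
$n{\left(N,j \right)} = \frac{j}{N + 4 j}$ ($n{\left(N,j \right)} = \frac{0 + j}{j 4 + N} = \frac{j}{4 j + N} = \frac{j}{N + 4 j}$)
$n^{4}{\left(b{\left(3,-5 \right)},-4 \right)} = \left(- \frac{4}{\left(-5 + 2 \cdot 3\right) + 4 \left(-4\right)}\right)^{4} = \left(- \frac{4}{\left(-5 + 6\right) - 16}\right)^{4} = \left(- \frac{4}{1 - 16}\right)^{4} = \left(- \frac{4}{-15}\right)^{4} = \left(\left(-4\right) \left(- \frac{1}{15}\right)\right)^{4} = \left(\frac{4}{15}\right)^{4} = \frac{256}{50625}$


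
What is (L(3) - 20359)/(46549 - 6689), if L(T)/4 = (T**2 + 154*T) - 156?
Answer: -19099/39860 ≈ -0.47915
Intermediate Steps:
L(T) = -624 + 4*T**2 + 616*T (L(T) = 4*((T**2 + 154*T) - 156) = 4*(-156 + T**2 + 154*T) = -624 + 4*T**2 + 616*T)
(L(3) - 20359)/(46549 - 6689) = ((-624 + 4*3**2 + 616*3) - 20359)/(46549 - 6689) = ((-624 + 4*9 + 1848) - 20359)/39860 = ((-624 + 36 + 1848) - 20359)*(1/39860) = (1260 - 20359)*(1/39860) = -19099*1/39860 = -19099/39860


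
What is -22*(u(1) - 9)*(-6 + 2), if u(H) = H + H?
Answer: -616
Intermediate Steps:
u(H) = 2*H
-22*(u(1) - 9)*(-6 + 2) = -22*(2*1 - 9)*(-6 + 2) = -22*(2 - 9)*(-4) = -(-154)*(-4) = -22*28 = -616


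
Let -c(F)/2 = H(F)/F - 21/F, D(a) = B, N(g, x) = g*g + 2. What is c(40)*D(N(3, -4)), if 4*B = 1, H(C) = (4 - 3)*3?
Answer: 9/40 ≈ 0.22500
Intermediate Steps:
H(C) = 3 (H(C) = 1*3 = 3)
N(g, x) = 2 + g**2 (N(g, x) = g**2 + 2 = 2 + g**2)
B = 1/4 (B = (1/4)*1 = 1/4 ≈ 0.25000)
D(a) = 1/4
c(F) = 36/F (c(F) = -2*(3/F - 21/F) = -(-36)/F = 36/F)
c(40)*D(N(3, -4)) = (36/40)*(1/4) = (36*(1/40))*(1/4) = (9/10)*(1/4) = 9/40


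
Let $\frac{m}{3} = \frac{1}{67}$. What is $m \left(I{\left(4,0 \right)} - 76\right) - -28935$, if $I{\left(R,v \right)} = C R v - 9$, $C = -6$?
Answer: $\frac{1938390}{67} \approx 28931.0$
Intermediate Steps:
$I{\left(R,v \right)} = -9 - 6 R v$ ($I{\left(R,v \right)} = - 6 R v - 9 = -9 - 6 R v$)
$m = \frac{3}{67} \approx 0.044776$
$m \left(I{\left(4,0 \right)} - 76\right) - -28935 = \frac{3 \left(\left(-9 - 24 \cdot 0\right) - 76\right)}{67} - -28935 = \frac{3 \left(\left(-9 + 0\right) - 76\right)}{67} + 28935 = \frac{3 \left(-9 - 76\right)}{67} + 28935 = \frac{3}{67} \left(-85\right) + 28935 = - \frac{255}{67} + 28935 = \frac{1938390}{67}$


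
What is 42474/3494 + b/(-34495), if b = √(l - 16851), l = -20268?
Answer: 21237/1747 - I*√37119/34495 ≈ 12.156 - 0.0055852*I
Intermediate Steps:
b = I*√37119 (b = √(-20268 - 16851) = √(-37119) = I*√37119 ≈ 192.66*I)
42474/3494 + b/(-34495) = 42474/3494 + (I*√37119)/(-34495) = 42474*(1/3494) + (I*√37119)*(-1/34495) = 21237/1747 - I*√37119/34495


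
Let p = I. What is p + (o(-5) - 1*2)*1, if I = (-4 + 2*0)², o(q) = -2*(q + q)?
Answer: 34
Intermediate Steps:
o(q) = -4*q
I = 16 (I = (-4 + 0)² = (-4)² = 16)
p = 16
p + (o(-5) - 1*2)*1 = 16 + (-4*(-5) - 1*2)*1 = 16 + (20 - 2)*1 = 16 + 18*1 = 16 + 18 = 34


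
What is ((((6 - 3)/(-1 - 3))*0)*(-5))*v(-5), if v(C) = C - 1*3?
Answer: 0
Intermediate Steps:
v(C) = -3 + C (v(C) = C - 3 = -3 + C)
((((6 - 3)/(-1 - 3))*0)*(-5))*v(-5) = ((((6 - 3)/(-1 - 3))*0)*(-5))*(-3 - 5) = (((3/(-4))*0)*(-5))*(-8) = (((3*(-1/4))*0)*(-5))*(-8) = (-3/4*0*(-5))*(-8) = (0*(-5))*(-8) = 0*(-8) = 0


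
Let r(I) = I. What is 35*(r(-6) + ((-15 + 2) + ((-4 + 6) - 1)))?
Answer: -630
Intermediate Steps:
35*(r(-6) + ((-15 + 2) + ((-4 + 6) - 1))) = 35*(-6 + ((-15 + 2) + ((-4 + 6) - 1))) = 35*(-6 + (-13 + (2 - 1))) = 35*(-6 + (-13 + 1)) = 35*(-6 - 12) = 35*(-18) = -630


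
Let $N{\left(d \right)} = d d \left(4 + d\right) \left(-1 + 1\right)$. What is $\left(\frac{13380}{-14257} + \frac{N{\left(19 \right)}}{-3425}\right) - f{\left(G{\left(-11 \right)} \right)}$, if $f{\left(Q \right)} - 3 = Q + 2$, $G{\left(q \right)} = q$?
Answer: $\frac{72162}{14257} \approx 5.0615$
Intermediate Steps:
$N{\left(d \right)} = 0$ ($N{\left(d \right)} = d^{2} \left(4 + d\right) 0 = d^{2} \cdot 0 = 0$)
$f{\left(Q \right)} = 5 + Q$ ($f{\left(Q \right)} = 3 + \left(Q + 2\right) = 3 + \left(2 + Q\right) = 5 + Q$)
$\left(\frac{13380}{-14257} + \frac{N{\left(19 \right)}}{-3425}\right) - f{\left(G{\left(-11 \right)} \right)} = \left(\frac{13380}{-14257} + \frac{0}{-3425}\right) - \left(5 - 11\right) = \left(13380 \left(- \frac{1}{14257}\right) + 0 \left(- \frac{1}{3425}\right)\right) - -6 = \left(- \frac{13380}{14257} + 0\right) + 6 = - \frac{13380}{14257} + 6 = \frac{72162}{14257}$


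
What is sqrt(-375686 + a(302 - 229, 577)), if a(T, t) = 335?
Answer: I*sqrt(375351) ≈ 612.66*I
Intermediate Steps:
sqrt(-375686 + a(302 - 229, 577)) = sqrt(-375686 + 335) = sqrt(-375351) = I*sqrt(375351)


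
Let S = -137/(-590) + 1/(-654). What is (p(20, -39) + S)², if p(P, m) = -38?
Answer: 13274494722724/9305496225 ≈ 1426.5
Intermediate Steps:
S = 22252/96465 (S = -137*(-1/590) + 1*(-1/654) = 137/590 - 1/654 = 22252/96465 ≈ 0.23067)
(p(20, -39) + S)² = (-38 + 22252/96465)² = (-3643418/96465)² = 13274494722724/9305496225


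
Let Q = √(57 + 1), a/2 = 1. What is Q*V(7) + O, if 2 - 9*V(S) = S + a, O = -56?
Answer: -56 - 7*√58/9 ≈ -61.923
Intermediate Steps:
a = 2 (a = 2*1 = 2)
V(S) = -S/9 (V(S) = 2/9 - (S + 2)/9 = 2/9 - (2 + S)/9 = 2/9 + (-2/9 - S/9) = -S/9)
Q = √58 ≈ 7.6158
Q*V(7) + O = √58*(-⅑*7) - 56 = √58*(-7/9) - 56 = -7*√58/9 - 56 = -56 - 7*√58/9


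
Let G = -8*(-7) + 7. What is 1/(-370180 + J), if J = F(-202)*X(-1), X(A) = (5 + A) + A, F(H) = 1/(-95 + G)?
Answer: -32/11845763 ≈ -2.7014e-6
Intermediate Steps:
G = 63 (G = 56 + 7 = 63)
F(H) = -1/32 (F(H) = 1/(-95 + 63) = 1/(-32) = -1/32)
X(A) = 5 + 2*A
J = -3/32 (J = -(5 + 2*(-1))/32 = -(5 - 2)/32 = -1/32*3 = -3/32 ≈ -0.093750)
1/(-370180 + J) = 1/(-370180 - 3/32) = 1/(-11845763/32) = -32/11845763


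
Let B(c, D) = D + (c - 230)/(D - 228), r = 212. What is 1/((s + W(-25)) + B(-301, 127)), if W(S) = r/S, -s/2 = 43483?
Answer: -2525/219276612 ≈ -1.1515e-5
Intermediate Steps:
s = -86966 (s = -2*43483 = -86966)
B(c, D) = D + (-230 + c)/(-228 + D)
W(S) = 212/S
1/((s + W(-25)) + B(-301, 127)) = 1/((-86966 + 212/(-25)) + (-230 - 301 + 127² - 228*127)/(-228 + 127)) = 1/((-86966 + 212*(-1/25)) + (-230 - 301 + 16129 - 28956)/(-101)) = 1/((-86966 - 212/25) - 1/101*(-13358)) = 1/(-2174362/25 + 13358/101) = 1/(-219276612/2525) = -2525/219276612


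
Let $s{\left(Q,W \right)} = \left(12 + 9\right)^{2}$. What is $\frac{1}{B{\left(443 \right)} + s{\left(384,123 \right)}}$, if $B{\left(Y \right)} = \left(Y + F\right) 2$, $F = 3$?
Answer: $\frac{1}{1333} \approx 0.00075019$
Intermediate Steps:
$B{\left(Y \right)} = 6 + 2 Y$ ($B{\left(Y \right)} = \left(Y + 3\right) 2 = \left(3 + Y\right) 2 = 6 + 2 Y$)
$s{\left(Q,W \right)} = 441$ ($s{\left(Q,W \right)} = 21^{2} = 441$)
$\frac{1}{B{\left(443 \right)} + s{\left(384,123 \right)}} = \frac{1}{\left(6 + 2 \cdot 443\right) + 441} = \frac{1}{\left(6 + 886\right) + 441} = \frac{1}{892 + 441} = \frac{1}{1333}$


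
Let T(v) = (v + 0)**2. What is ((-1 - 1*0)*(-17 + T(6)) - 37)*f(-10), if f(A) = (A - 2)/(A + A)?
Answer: -168/5 ≈ -33.600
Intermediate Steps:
T(v) = v**2
f(A) = (-2 + A)/(2*A) (f(A) = (-2 + A)/((2*A)) = (-2 + A)*(1/(2*A)) = (-2 + A)/(2*A))
((-1 - 1*0)*(-17 + T(6)) - 37)*f(-10) = ((-1 - 1*0)*(-17 + 6**2) - 37)*((1/2)*(-2 - 10)/(-10)) = ((-1 + 0)*(-17 + 36) - 37)*((1/2)*(-1/10)*(-12)) = (-1*19 - 37)*(3/5) = (-19 - 37)*(3/5) = -56*3/5 = -168/5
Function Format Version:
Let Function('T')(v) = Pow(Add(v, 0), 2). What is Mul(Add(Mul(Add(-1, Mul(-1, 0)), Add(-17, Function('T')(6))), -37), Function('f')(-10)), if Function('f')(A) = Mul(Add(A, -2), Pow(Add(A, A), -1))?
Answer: Rational(-168, 5) ≈ -33.600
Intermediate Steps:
Function('T')(v) = Pow(v, 2)
Function('f')(A) = Mul(Rational(1, 2), Pow(A, -1), Add(-2, A)) (Function('f')(A) = Mul(Add(-2, A), Pow(Mul(2, A), -1)) = Mul(Add(-2, A), Mul(Rational(1, 2), Pow(A, -1))) = Mul(Rational(1, 2), Pow(A, -1), Add(-2, A)))
Mul(Add(Mul(Add(-1, Mul(-1, 0)), Add(-17, Function('T')(6))), -37), Function('f')(-10)) = Mul(Add(Mul(Add(-1, Mul(-1, 0)), Add(-17, Pow(6, 2))), -37), Mul(Rational(1, 2), Pow(-10, -1), Add(-2, -10))) = Mul(Add(Mul(Add(-1, 0), Add(-17, 36)), -37), Mul(Rational(1, 2), Rational(-1, 10), -12)) = Mul(Add(Mul(-1, 19), -37), Rational(3, 5)) = Mul(Add(-19, -37), Rational(3, 5)) = Mul(-56, Rational(3, 5)) = Rational(-168, 5)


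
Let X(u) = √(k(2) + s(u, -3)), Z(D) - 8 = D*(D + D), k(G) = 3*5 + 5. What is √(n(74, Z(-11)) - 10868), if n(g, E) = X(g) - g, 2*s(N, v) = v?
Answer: √(-43768 + 2*√74)/2 ≈ 104.58*I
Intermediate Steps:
k(G) = 20 (k(G) = 15 + 5 = 20)
s(N, v) = v/2
Z(D) = 8 + 2*D² (Z(D) = 8 + D*(D + D) = 8 + D*(2*D) = 8 + 2*D²)
X(u) = √74/2 (X(u) = √(20 + (½)*(-3)) = √(20 - 3/2) = √(37/2) = √74/2)
n(g, E) = √74/2 - g
√(n(74, Z(-11)) - 10868) = √((√74/2 - 1*74) - 10868) = √((√74/2 - 74) - 10868) = √((-74 + √74/2) - 10868) = √(-10942 + √74/2)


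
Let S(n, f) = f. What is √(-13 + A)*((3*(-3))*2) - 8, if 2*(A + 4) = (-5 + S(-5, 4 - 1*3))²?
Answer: -8 - 54*I ≈ -8.0 - 54.0*I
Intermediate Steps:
A = 4 (A = -4 + (-5 + (4 - 1*3))²/2 = -4 + (-5 + (4 - 3))²/2 = -4 + (-5 + 1)²/2 = -4 + (½)*(-4)² = -4 + (½)*16 = -4 + 8 = 4)
√(-13 + A)*((3*(-3))*2) - 8 = √(-13 + 4)*((3*(-3))*2) - 8 = √(-9)*(-9*2) - 8 = (3*I)*(-18) - 8 = -54*I - 8 = -8 - 54*I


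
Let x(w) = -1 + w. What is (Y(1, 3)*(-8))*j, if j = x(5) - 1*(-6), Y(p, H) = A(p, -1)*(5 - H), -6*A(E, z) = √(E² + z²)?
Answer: 80*√2/3 ≈ 37.712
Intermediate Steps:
A(E, z) = -√(E² + z²)/6
Y(p, H) = -√(1 + p²)*(5 - H)/6 (Y(p, H) = (-√(p² + (-1)²)/6)*(5 - H) = (-√(p² + 1)/6)*(5 - H) = (-√(1 + p²)/6)*(5 - H) = -√(1 + p²)*(5 - H)/6)
j = 10 (j = (-1 + 5) - 1*(-6) = 4 + 6 = 10)
(Y(1, 3)*(-8))*j = ((√(1 + 1²)*(-5 + 3)/6)*(-8))*10 = (((⅙)*√(1 + 1)*(-2))*(-8))*10 = (((⅙)*√2*(-2))*(-8))*10 = (-√2/3*(-8))*10 = (8*√2/3)*10 = 80*√2/3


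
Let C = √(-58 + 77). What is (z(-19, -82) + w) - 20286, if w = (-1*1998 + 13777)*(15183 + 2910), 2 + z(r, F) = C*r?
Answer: 213097159 - 19*√19 ≈ 2.1310e+8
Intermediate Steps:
C = √19 ≈ 4.3589
z(r, F) = -2 + r*√19 (z(r, F) = -2 + √19*r = -2 + r*√19)
w = 213117447 (w = (-1998 + 13777)*18093 = 11779*18093 = 213117447)
(z(-19, -82) + w) - 20286 = ((-2 - 19*√19) + 213117447) - 20286 = (213117445 - 19*√19) - 20286 = 213097159 - 19*√19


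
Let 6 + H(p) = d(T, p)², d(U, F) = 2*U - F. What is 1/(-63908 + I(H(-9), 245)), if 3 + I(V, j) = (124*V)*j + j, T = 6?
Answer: 1/13151634 ≈ 7.6036e-8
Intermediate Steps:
d(U, F) = -F + 2*U
H(p) = -6 + (12 - p)² (H(p) = -6 + (-p + 2*6)² = -6 + (-p + 12)² = -6 + (12 - p)²)
I(V, j) = -3 + j + 124*V*j (I(V, j) = -3 + ((124*V)*j + j) = -3 + (124*V*j + j) = -3 + (j + 124*V*j) = -3 + j + 124*V*j)
1/(-63908 + I(H(-9), 245)) = 1/(-63908 + (-3 + 245 + 124*(-6 + (-12 - 9)²)*245)) = 1/(-63908 + (-3 + 245 + 124*(-6 + (-21)²)*245)) = 1/(-63908 + (-3 + 245 + 124*(-6 + 441)*245)) = 1/(-63908 + (-3 + 245 + 124*435*245)) = 1/(-63908 + (-3 + 245 + 13215300)) = 1/(-63908 + 13215542) = 1/13151634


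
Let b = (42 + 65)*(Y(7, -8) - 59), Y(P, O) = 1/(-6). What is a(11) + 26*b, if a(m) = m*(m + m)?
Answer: -493079/3 ≈ -1.6436e+5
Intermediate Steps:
Y(P, O) = -⅙
a(m) = 2*m² (a(m) = m*(2*m) = 2*m²)
b = -37985/6 (b = (42 + 65)*(-⅙ - 59) = 107*(-355/6) = -37985/6 ≈ -6330.8)
a(11) + 26*b = 2*11² + 26*(-37985/6) = 2*121 - 493805/3 = 242 - 493805/3 = -493079/3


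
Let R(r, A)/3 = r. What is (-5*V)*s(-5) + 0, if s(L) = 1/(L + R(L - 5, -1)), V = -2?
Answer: -2/7 ≈ -0.28571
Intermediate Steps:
R(r, A) = 3*r
s(L) = 1/(-15 + 4*L) (s(L) = 1/(L + 3*(L - 5)) = 1/(L + 3*(-5 + L)) = 1/(L + (-15 + 3*L)) = 1/(-15 + 4*L))
(-5*V)*s(-5) + 0 = (-5*(-2))/(-15 + 4*(-5)) + 0 = 10/(-15 - 20) + 0 = 10/(-35) + 0 = 10*(-1/35) + 0 = -2/7 + 0 = -2/7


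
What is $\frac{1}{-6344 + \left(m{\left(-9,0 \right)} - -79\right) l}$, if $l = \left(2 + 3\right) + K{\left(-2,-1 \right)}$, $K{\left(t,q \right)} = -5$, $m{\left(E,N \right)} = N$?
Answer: $- \frac{1}{6344} \approx -0.00015763$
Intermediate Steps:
$l = 0$ ($l = \left(2 + 3\right) - 5 = 5 - 5 = 0$)
$\frac{1}{-6344 + \left(m{\left(-9,0 \right)} - -79\right) l} = \frac{1}{-6344 + \left(0 - -79\right) 0} = \frac{1}{-6344 + \left(0 + 79\right) 0} = \frac{1}{-6344 + 79 \cdot 0} = \frac{1}{-6344 + 0} = \frac{1}{-6344} = - \frac{1}{6344}$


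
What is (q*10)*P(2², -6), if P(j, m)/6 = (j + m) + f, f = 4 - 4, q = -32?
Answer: 3840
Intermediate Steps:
f = 0
P(j, m) = 6*j + 6*m (P(j, m) = 6*((j + m) + 0) = 6*(j + m) = 6*j + 6*m)
(q*10)*P(2², -6) = (-32*10)*(6*2² + 6*(-6)) = -320*(6*4 - 36) = -320*(24 - 36) = -320*(-12) = 3840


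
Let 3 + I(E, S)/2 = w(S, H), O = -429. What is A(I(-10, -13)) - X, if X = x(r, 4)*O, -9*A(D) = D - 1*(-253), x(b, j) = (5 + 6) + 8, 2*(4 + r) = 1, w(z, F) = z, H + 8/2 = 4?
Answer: 73138/9 ≈ 8126.4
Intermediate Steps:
H = 0 (H = -4 + 4 = 0)
r = -7/2 (r = -4 + (1/2)*1 = -4 + 1/2 = -7/2 ≈ -3.5000)
x(b, j) = 19 (x(b, j) = 11 + 8 = 19)
I(E, S) = -6 + 2*S
A(D) = -253/9 - D/9 (A(D) = -(D - 1*(-253))/9 = -(D + 253)/9 = -(253 + D)/9 = -253/9 - D/9)
X = -8151 (X = 19*(-429) = -8151)
A(I(-10, -13)) - X = (-253/9 - (-6 + 2*(-13))/9) - 1*(-8151) = (-253/9 - (-6 - 26)/9) + 8151 = (-253/9 - 1/9*(-32)) + 8151 = (-253/9 + 32/9) + 8151 = -221/9 + 8151 = 73138/9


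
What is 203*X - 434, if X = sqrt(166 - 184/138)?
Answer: -434 + 203*sqrt(1482)/3 ≈ 2170.9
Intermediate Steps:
X = sqrt(1482)/3 (X = sqrt(166 - 184*1/138) = sqrt(166 - 4/3) = sqrt(494/3) = sqrt(1482)/3 ≈ 12.832)
203*X - 434 = 203*(sqrt(1482)/3) - 434 = 203*sqrt(1482)/3 - 434 = -434 + 203*sqrt(1482)/3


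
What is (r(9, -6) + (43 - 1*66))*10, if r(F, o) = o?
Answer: -290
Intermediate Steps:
(r(9, -6) + (43 - 1*66))*10 = (-6 + (43 - 1*66))*10 = (-6 + (43 - 66))*10 = (-6 - 23)*10 = -29*10 = -290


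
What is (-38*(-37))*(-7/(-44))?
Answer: 4921/22 ≈ 223.68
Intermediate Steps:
(-38*(-37))*(-7/(-44)) = 1406*(-7*(-1/44)) = 1406*(7/44) = 4921/22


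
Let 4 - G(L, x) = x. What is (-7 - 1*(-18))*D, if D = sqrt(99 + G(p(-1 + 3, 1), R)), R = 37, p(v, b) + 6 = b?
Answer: 11*sqrt(66) ≈ 89.364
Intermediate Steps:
p(v, b) = -6 + b
G(L, x) = 4 - x
D = sqrt(66) (D = sqrt(99 + (4 - 1*37)) = sqrt(99 + (4 - 37)) = sqrt(99 - 33) = sqrt(66) ≈ 8.1240)
(-7 - 1*(-18))*D = (-7 - 1*(-18))*sqrt(66) = (-7 + 18)*sqrt(66) = 11*sqrt(66)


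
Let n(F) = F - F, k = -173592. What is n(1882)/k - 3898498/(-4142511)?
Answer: 3898498/4142511 ≈ 0.94110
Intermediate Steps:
n(F) = 0
n(1882)/k - 3898498/(-4142511) = 0/(-173592) - 3898498/(-4142511) = 0*(-1/173592) - 3898498*(-1/4142511) = 0 + 3898498/4142511 = 3898498/4142511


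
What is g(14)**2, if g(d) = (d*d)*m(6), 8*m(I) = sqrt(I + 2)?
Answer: 4802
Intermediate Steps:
m(I) = sqrt(2 + I)/8 (m(I) = sqrt(I + 2)/8 = sqrt(2 + I)/8)
g(d) = sqrt(2)*d**2/4 (g(d) = (d*d)*(sqrt(2 + 6)/8) = d**2*(sqrt(8)/8) = d**2*((2*sqrt(2))/8) = d**2*(sqrt(2)/4) = sqrt(2)*d**2/4)
g(14)**2 = ((1/4)*sqrt(2)*14**2)**2 = ((1/4)*sqrt(2)*196)**2 = (49*sqrt(2))**2 = 4802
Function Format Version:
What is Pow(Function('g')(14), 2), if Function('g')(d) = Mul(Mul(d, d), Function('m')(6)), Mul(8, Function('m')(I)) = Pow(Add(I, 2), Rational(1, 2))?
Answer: 4802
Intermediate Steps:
Function('m')(I) = Mul(Rational(1, 8), Pow(Add(2, I), Rational(1, 2))) (Function('m')(I) = Mul(Rational(1, 8), Pow(Add(I, 2), Rational(1, 2))) = Mul(Rational(1, 8), Pow(Add(2, I), Rational(1, 2))))
Function('g')(d) = Mul(Rational(1, 4), Pow(2, Rational(1, 2)), Pow(d, 2)) (Function('g')(d) = Mul(Mul(d, d), Mul(Rational(1, 8), Pow(Add(2, 6), Rational(1, 2)))) = Mul(Pow(d, 2), Mul(Rational(1, 8), Pow(8, Rational(1, 2)))) = Mul(Pow(d, 2), Mul(Rational(1, 8), Mul(2, Pow(2, Rational(1, 2))))) = Mul(Pow(d, 2), Mul(Rational(1, 4), Pow(2, Rational(1, 2)))) = Mul(Rational(1, 4), Pow(2, Rational(1, 2)), Pow(d, 2)))
Pow(Function('g')(14), 2) = Pow(Mul(Rational(1, 4), Pow(2, Rational(1, 2)), Pow(14, 2)), 2) = Pow(Mul(Rational(1, 4), Pow(2, Rational(1, 2)), 196), 2) = Pow(Mul(49, Pow(2, Rational(1, 2))), 2) = 4802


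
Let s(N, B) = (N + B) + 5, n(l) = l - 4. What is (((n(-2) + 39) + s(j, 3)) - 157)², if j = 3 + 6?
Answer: 11449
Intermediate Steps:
n(l) = -4 + l
j = 9
s(N, B) = 5 + B + N (s(N, B) = (B + N) + 5 = 5 + B + N)
(((n(-2) + 39) + s(j, 3)) - 157)² = ((((-4 - 2) + 39) + (5 + 3 + 9)) - 157)² = (((-6 + 39) + 17) - 157)² = ((33 + 17) - 157)² = (50 - 157)² = (-107)² = 11449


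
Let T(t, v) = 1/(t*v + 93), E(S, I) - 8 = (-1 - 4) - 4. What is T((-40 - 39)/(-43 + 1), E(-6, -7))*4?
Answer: 168/3827 ≈ 0.043899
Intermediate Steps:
E(S, I) = -1 (E(S, I) = 8 + ((-1 - 4) - 4) = 8 + (-5 - 4) = 8 - 9 = -1)
T(t, v) = 1/(93 + t*v)
T((-40 - 39)/(-43 + 1), E(-6, -7))*4 = 4/(93 + ((-40 - 39)/(-43 + 1))*(-1)) = 4/(93 - 79/(-42)*(-1)) = 4/(93 - 79*(-1/42)*(-1)) = 4/(93 + (79/42)*(-1)) = 4/(93 - 79/42) = 4/(3827/42) = (42/3827)*4 = 168/3827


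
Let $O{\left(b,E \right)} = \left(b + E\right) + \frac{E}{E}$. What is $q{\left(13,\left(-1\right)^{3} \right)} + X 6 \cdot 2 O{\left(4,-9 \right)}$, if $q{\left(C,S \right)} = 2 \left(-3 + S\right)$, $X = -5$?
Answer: $232$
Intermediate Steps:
$q{\left(C,S \right)} = -6 + 2 S$
$O{\left(b,E \right)} = 1 + E + b$ ($O{\left(b,E \right)} = \left(E + b\right) + 1 = 1 + E + b$)
$q{\left(13,\left(-1\right)^{3} \right)} + X 6 \cdot 2 O{\left(4,-9 \right)} = \left(-6 + 2 \left(-1\right)^{3}\right) + \left(-5\right) 6 \cdot 2 \left(1 - 9 + 4\right) = \left(-6 + 2 \left(-1\right)\right) + \left(-30\right) 2 \left(-4\right) = \left(-6 - 2\right) - -240 = -8 + 240 = 232$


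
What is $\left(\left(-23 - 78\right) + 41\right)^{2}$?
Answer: $3600$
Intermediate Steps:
$\left(\left(-23 - 78\right) + 41\right)^{2} = \left(-101 + 41\right)^{2} = \left(-60\right)^{2} = 3600$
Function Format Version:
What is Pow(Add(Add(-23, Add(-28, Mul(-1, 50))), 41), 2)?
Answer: 3600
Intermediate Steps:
Pow(Add(Add(-23, Add(-28, Mul(-1, 50))), 41), 2) = Pow(Add(Add(-23, Add(-28, -50)), 41), 2) = Pow(Add(Add(-23, -78), 41), 2) = Pow(Add(-101, 41), 2) = Pow(-60, 2) = 3600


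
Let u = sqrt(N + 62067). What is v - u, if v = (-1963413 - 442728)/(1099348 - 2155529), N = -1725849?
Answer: 2406141/1056181 - I*sqrt(1663782) ≈ 2.2782 - 1289.9*I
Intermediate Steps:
v = 2406141/1056181 (v = -2406141/(-1056181) = -2406141*(-1/1056181) = 2406141/1056181 ≈ 2.2782)
u = I*sqrt(1663782) (u = sqrt(-1725849 + 62067) = sqrt(-1663782) = I*sqrt(1663782) ≈ 1289.9*I)
v - u = 2406141/1056181 - I*sqrt(1663782)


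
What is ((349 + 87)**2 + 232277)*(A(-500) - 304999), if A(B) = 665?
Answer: -128542464582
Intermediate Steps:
((349 + 87)**2 + 232277)*(A(-500) - 304999) = ((349 + 87)**2 + 232277)*(665 - 304999) = (436**2 + 232277)*(-304334) = (190096 + 232277)*(-304334) = 422373*(-304334) = -128542464582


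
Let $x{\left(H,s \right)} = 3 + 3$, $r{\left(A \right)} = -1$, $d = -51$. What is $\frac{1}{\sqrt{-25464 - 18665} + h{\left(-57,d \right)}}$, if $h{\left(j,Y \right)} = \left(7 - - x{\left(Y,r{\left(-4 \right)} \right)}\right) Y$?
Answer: $- \frac{663}{483698} - \frac{i \sqrt{44129}}{483698} \approx -0.0013707 - 0.0004343 i$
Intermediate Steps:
$x{\left(H,s \right)} = 6$
$h{\left(j,Y \right)} = 13 Y$ ($h{\left(j,Y \right)} = \left(7 + \left(\left(3 + 6\right) - 3\right)\right) Y = \left(7 + \left(9 - 3\right)\right) Y = \left(7 + 6\right) Y = 13 Y$)
$\frac{1}{\sqrt{-25464 - 18665} + h{\left(-57,d \right)}} = \frac{1}{\sqrt{-25464 - 18665} + 13 \left(-51\right)} = \frac{1}{\sqrt{-44129} - 663} = \frac{1}{i \sqrt{44129} - 663} = \frac{1}{-663 + i \sqrt{44129}}$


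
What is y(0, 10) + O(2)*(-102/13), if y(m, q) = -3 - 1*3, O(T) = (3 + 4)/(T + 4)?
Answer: -197/13 ≈ -15.154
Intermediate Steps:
O(T) = 7/(4 + T)
y(m, q) = -6 (y(m, q) = -3 - 3 = -6)
y(0, 10) + O(2)*(-102/13) = -6 + (7/(4 + 2))*(-102/13) = -6 + (7/6)*(-102*1/13) = -6 + (7*(⅙))*(-102/13) = -6 + (7/6)*(-102/13) = -6 - 119/13 = -197/13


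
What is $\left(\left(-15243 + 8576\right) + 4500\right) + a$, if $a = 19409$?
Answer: $17242$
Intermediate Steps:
$\left(\left(-15243 + 8576\right) + 4500\right) + a = \left(\left(-15243 + 8576\right) + 4500\right) + 19409 = \left(-6667 + 4500\right) + 19409 = -2167 + 19409 = 17242$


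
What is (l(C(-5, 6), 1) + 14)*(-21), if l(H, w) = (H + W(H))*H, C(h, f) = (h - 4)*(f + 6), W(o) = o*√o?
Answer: -245238 - 1469664*I*√3 ≈ -2.4524e+5 - 2.5455e+6*I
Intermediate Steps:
W(o) = o^(3/2)
C(h, f) = (-4 + h)*(6 + f)
l(H, w) = H*(H + H^(3/2)) (l(H, w) = (H + H^(3/2))*H = H*(H + H^(3/2)))
(l(C(-5, 6), 1) + 14)*(-21) = ((-24 - 4*6 + 6*(-5) + 6*(-5))*((-24 - 4*6 + 6*(-5) + 6*(-5)) + (-24 - 4*6 + 6*(-5) + 6*(-5))^(3/2)) + 14)*(-21) = ((-24 - 24 - 30 - 30)*((-24 - 24 - 30 - 30) + (-24 - 24 - 30 - 30)^(3/2)) + 14)*(-21) = (-108*(-108 + (-108)^(3/2)) + 14)*(-21) = (-108*(-108 - 648*I*√3) + 14)*(-21) = ((11664 + 69984*I*√3) + 14)*(-21) = (11678 + 69984*I*√3)*(-21) = -245238 - 1469664*I*√3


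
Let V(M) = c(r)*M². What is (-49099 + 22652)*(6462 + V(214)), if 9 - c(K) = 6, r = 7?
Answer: -3804400950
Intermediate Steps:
c(K) = 3 (c(K) = 9 - 1*6 = 9 - 6 = 3)
V(M) = 3*M²
(-49099 + 22652)*(6462 + V(214)) = (-49099 + 22652)*(6462 + 3*214²) = -26447*(6462 + 3*45796) = -26447*(6462 + 137388) = -26447*143850 = -3804400950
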